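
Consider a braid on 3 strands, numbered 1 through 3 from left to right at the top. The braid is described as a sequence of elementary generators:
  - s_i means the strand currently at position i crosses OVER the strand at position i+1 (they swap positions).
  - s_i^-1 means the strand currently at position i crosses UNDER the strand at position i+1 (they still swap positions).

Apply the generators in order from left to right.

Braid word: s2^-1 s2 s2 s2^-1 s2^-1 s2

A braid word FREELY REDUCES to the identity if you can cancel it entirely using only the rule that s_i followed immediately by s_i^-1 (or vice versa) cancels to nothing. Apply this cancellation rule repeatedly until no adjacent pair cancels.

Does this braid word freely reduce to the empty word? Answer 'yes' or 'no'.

Gen 1 (s2^-1): push. Stack: [s2^-1]
Gen 2 (s2): cancels prior s2^-1. Stack: []
Gen 3 (s2): push. Stack: [s2]
Gen 4 (s2^-1): cancels prior s2. Stack: []
Gen 5 (s2^-1): push. Stack: [s2^-1]
Gen 6 (s2): cancels prior s2^-1. Stack: []
Reduced word: (empty)

Answer: yes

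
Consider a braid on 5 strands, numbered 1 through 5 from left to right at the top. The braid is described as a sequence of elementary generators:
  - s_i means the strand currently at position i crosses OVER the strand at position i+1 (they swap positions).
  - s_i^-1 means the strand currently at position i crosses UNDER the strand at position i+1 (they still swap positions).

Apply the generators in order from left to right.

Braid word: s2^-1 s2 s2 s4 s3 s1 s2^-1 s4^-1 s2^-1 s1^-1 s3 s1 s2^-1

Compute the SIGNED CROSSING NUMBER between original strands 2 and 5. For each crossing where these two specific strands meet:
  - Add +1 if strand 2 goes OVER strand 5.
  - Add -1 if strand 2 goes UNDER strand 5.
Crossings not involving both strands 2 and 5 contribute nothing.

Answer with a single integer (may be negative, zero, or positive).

Answer: 1

Derivation:
Gen 1: crossing 2x3. Both 2&5? no. Sum: 0
Gen 2: crossing 3x2. Both 2&5? no. Sum: 0
Gen 3: crossing 2x3. Both 2&5? no. Sum: 0
Gen 4: crossing 4x5. Both 2&5? no. Sum: 0
Gen 5: 2 over 5. Both 2&5? yes. Contrib: +1. Sum: 1
Gen 6: crossing 1x3. Both 2&5? no. Sum: 1
Gen 7: crossing 1x5. Both 2&5? no. Sum: 1
Gen 8: crossing 2x4. Both 2&5? no. Sum: 1
Gen 9: crossing 5x1. Both 2&5? no. Sum: 1
Gen 10: crossing 3x1. Both 2&5? no. Sum: 1
Gen 11: crossing 5x4. Both 2&5? no. Sum: 1
Gen 12: crossing 1x3. Both 2&5? no. Sum: 1
Gen 13: crossing 1x4. Both 2&5? no. Sum: 1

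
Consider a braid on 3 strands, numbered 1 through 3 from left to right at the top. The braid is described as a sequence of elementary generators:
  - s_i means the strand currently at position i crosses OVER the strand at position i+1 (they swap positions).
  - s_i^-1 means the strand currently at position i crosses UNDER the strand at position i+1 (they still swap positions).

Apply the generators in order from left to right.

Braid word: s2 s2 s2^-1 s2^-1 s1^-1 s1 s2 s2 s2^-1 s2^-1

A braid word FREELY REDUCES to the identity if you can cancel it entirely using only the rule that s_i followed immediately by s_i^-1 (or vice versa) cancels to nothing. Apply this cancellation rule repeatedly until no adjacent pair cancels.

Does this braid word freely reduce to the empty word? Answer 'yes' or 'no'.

Gen 1 (s2): push. Stack: [s2]
Gen 2 (s2): push. Stack: [s2 s2]
Gen 3 (s2^-1): cancels prior s2. Stack: [s2]
Gen 4 (s2^-1): cancels prior s2. Stack: []
Gen 5 (s1^-1): push. Stack: [s1^-1]
Gen 6 (s1): cancels prior s1^-1. Stack: []
Gen 7 (s2): push. Stack: [s2]
Gen 8 (s2): push. Stack: [s2 s2]
Gen 9 (s2^-1): cancels prior s2. Stack: [s2]
Gen 10 (s2^-1): cancels prior s2. Stack: []
Reduced word: (empty)

Answer: yes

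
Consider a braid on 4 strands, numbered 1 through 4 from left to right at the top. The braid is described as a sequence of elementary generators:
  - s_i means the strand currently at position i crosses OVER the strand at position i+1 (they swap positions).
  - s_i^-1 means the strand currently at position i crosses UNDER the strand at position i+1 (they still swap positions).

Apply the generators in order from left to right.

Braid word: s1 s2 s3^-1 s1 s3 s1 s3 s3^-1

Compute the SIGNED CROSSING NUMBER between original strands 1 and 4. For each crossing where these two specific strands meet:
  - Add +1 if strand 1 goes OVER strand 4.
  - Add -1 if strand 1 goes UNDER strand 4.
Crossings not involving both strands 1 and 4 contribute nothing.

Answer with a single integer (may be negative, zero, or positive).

Gen 1: crossing 1x2. Both 1&4? no. Sum: 0
Gen 2: crossing 1x3. Both 1&4? no. Sum: 0
Gen 3: 1 under 4. Both 1&4? yes. Contrib: -1. Sum: -1
Gen 4: crossing 2x3. Both 1&4? no. Sum: -1
Gen 5: 4 over 1. Both 1&4? yes. Contrib: -1. Sum: -2
Gen 6: crossing 3x2. Both 1&4? no. Sum: -2
Gen 7: 1 over 4. Both 1&4? yes. Contrib: +1. Sum: -1
Gen 8: 4 under 1. Both 1&4? yes. Contrib: +1. Sum: 0

Answer: 0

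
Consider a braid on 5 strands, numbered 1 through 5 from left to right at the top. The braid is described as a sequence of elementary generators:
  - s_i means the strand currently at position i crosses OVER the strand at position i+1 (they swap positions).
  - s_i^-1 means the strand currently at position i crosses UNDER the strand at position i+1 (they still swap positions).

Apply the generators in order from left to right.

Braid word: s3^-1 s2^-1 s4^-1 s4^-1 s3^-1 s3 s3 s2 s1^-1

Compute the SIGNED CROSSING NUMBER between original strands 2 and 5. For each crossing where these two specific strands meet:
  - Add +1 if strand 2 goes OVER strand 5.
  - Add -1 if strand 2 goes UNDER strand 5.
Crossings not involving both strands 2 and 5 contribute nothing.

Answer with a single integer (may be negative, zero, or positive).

Answer: 0

Derivation:
Gen 1: crossing 3x4. Both 2&5? no. Sum: 0
Gen 2: crossing 2x4. Both 2&5? no. Sum: 0
Gen 3: crossing 3x5. Both 2&5? no. Sum: 0
Gen 4: crossing 5x3. Both 2&5? no. Sum: 0
Gen 5: crossing 2x3. Both 2&5? no. Sum: 0
Gen 6: crossing 3x2. Both 2&5? no. Sum: 0
Gen 7: crossing 2x3. Both 2&5? no. Sum: 0
Gen 8: crossing 4x3. Both 2&5? no. Sum: 0
Gen 9: crossing 1x3. Both 2&5? no. Sum: 0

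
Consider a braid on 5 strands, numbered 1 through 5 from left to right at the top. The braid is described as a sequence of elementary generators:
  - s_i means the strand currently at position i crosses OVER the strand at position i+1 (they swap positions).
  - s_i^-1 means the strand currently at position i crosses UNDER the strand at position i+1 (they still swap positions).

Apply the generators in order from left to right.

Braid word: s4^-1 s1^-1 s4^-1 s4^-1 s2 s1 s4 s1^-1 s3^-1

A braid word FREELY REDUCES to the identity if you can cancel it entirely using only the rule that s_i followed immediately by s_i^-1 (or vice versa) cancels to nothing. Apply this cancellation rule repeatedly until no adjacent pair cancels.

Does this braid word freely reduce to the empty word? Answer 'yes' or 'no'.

Answer: no

Derivation:
Gen 1 (s4^-1): push. Stack: [s4^-1]
Gen 2 (s1^-1): push. Stack: [s4^-1 s1^-1]
Gen 3 (s4^-1): push. Stack: [s4^-1 s1^-1 s4^-1]
Gen 4 (s4^-1): push. Stack: [s4^-1 s1^-1 s4^-1 s4^-1]
Gen 5 (s2): push. Stack: [s4^-1 s1^-1 s4^-1 s4^-1 s2]
Gen 6 (s1): push. Stack: [s4^-1 s1^-1 s4^-1 s4^-1 s2 s1]
Gen 7 (s4): push. Stack: [s4^-1 s1^-1 s4^-1 s4^-1 s2 s1 s4]
Gen 8 (s1^-1): push. Stack: [s4^-1 s1^-1 s4^-1 s4^-1 s2 s1 s4 s1^-1]
Gen 9 (s3^-1): push. Stack: [s4^-1 s1^-1 s4^-1 s4^-1 s2 s1 s4 s1^-1 s3^-1]
Reduced word: s4^-1 s1^-1 s4^-1 s4^-1 s2 s1 s4 s1^-1 s3^-1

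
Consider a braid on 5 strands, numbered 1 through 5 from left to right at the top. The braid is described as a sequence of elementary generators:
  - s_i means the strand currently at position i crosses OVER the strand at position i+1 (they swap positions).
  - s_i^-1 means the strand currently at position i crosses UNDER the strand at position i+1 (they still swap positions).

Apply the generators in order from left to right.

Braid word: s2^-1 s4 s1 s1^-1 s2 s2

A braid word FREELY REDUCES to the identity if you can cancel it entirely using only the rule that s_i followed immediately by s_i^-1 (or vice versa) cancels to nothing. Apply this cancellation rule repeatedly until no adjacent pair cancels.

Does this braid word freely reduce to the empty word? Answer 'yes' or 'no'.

Gen 1 (s2^-1): push. Stack: [s2^-1]
Gen 2 (s4): push. Stack: [s2^-1 s4]
Gen 3 (s1): push. Stack: [s2^-1 s4 s1]
Gen 4 (s1^-1): cancels prior s1. Stack: [s2^-1 s4]
Gen 5 (s2): push. Stack: [s2^-1 s4 s2]
Gen 6 (s2): push. Stack: [s2^-1 s4 s2 s2]
Reduced word: s2^-1 s4 s2 s2

Answer: no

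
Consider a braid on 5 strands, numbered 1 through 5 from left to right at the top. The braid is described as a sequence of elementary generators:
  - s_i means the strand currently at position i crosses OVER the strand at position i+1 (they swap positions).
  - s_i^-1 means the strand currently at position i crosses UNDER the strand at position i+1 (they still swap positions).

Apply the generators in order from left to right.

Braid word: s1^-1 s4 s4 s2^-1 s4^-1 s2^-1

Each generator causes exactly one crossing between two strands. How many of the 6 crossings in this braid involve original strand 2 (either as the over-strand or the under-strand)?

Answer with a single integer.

Answer: 1

Derivation:
Gen 1: crossing 1x2. Involves strand 2? yes. Count so far: 1
Gen 2: crossing 4x5. Involves strand 2? no. Count so far: 1
Gen 3: crossing 5x4. Involves strand 2? no. Count so far: 1
Gen 4: crossing 1x3. Involves strand 2? no. Count so far: 1
Gen 5: crossing 4x5. Involves strand 2? no. Count so far: 1
Gen 6: crossing 3x1. Involves strand 2? no. Count so far: 1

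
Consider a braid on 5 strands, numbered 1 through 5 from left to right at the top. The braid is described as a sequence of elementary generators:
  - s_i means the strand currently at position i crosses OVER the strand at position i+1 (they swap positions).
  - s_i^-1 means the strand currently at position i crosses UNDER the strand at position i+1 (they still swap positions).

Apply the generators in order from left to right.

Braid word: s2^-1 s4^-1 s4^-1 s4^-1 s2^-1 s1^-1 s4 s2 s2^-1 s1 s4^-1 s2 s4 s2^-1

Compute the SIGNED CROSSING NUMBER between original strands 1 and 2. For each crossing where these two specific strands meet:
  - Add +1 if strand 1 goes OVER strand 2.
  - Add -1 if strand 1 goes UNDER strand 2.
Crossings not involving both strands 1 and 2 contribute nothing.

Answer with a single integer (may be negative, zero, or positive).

Answer: -2

Derivation:
Gen 1: crossing 2x3. Both 1&2? no. Sum: 0
Gen 2: crossing 4x5. Both 1&2? no. Sum: 0
Gen 3: crossing 5x4. Both 1&2? no. Sum: 0
Gen 4: crossing 4x5. Both 1&2? no. Sum: 0
Gen 5: crossing 3x2. Both 1&2? no. Sum: 0
Gen 6: 1 under 2. Both 1&2? yes. Contrib: -1. Sum: -1
Gen 7: crossing 5x4. Both 1&2? no. Sum: -1
Gen 8: crossing 1x3. Both 1&2? no. Sum: -1
Gen 9: crossing 3x1. Both 1&2? no. Sum: -1
Gen 10: 2 over 1. Both 1&2? yes. Contrib: -1. Sum: -2
Gen 11: crossing 4x5. Both 1&2? no. Sum: -2
Gen 12: crossing 2x3. Both 1&2? no. Sum: -2
Gen 13: crossing 5x4. Both 1&2? no. Sum: -2
Gen 14: crossing 3x2. Both 1&2? no. Sum: -2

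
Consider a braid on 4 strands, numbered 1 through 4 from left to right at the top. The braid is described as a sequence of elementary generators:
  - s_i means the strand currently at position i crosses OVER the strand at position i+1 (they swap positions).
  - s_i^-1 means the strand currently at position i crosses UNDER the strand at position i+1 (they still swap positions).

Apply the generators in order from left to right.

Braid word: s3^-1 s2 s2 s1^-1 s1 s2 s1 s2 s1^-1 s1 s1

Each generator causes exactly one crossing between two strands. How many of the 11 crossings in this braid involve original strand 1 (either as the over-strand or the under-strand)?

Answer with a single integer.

Gen 1: crossing 3x4. Involves strand 1? no. Count so far: 0
Gen 2: crossing 2x4. Involves strand 1? no. Count so far: 0
Gen 3: crossing 4x2. Involves strand 1? no. Count so far: 0
Gen 4: crossing 1x2. Involves strand 1? yes. Count so far: 1
Gen 5: crossing 2x1. Involves strand 1? yes. Count so far: 2
Gen 6: crossing 2x4. Involves strand 1? no. Count so far: 2
Gen 7: crossing 1x4. Involves strand 1? yes. Count so far: 3
Gen 8: crossing 1x2. Involves strand 1? yes. Count so far: 4
Gen 9: crossing 4x2. Involves strand 1? no. Count so far: 4
Gen 10: crossing 2x4. Involves strand 1? no. Count so far: 4
Gen 11: crossing 4x2. Involves strand 1? no. Count so far: 4

Answer: 4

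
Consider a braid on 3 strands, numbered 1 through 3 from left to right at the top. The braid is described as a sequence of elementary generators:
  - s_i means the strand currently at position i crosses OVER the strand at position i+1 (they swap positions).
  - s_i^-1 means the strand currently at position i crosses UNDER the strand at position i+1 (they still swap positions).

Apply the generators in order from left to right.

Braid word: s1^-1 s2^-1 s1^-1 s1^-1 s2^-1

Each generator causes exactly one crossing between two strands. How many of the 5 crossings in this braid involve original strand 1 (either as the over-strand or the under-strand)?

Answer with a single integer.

Answer: 3

Derivation:
Gen 1: crossing 1x2. Involves strand 1? yes. Count so far: 1
Gen 2: crossing 1x3. Involves strand 1? yes. Count so far: 2
Gen 3: crossing 2x3. Involves strand 1? no. Count so far: 2
Gen 4: crossing 3x2. Involves strand 1? no. Count so far: 2
Gen 5: crossing 3x1. Involves strand 1? yes. Count so far: 3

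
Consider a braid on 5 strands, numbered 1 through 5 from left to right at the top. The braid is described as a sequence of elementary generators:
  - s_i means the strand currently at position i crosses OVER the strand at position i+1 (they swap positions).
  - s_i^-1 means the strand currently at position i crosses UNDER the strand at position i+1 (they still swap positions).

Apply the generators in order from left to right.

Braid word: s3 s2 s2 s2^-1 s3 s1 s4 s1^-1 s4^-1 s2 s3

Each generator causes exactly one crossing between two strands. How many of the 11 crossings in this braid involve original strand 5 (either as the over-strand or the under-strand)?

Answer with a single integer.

Answer: 2

Derivation:
Gen 1: crossing 3x4. Involves strand 5? no. Count so far: 0
Gen 2: crossing 2x4. Involves strand 5? no. Count so far: 0
Gen 3: crossing 4x2. Involves strand 5? no. Count so far: 0
Gen 4: crossing 2x4. Involves strand 5? no. Count so far: 0
Gen 5: crossing 2x3. Involves strand 5? no. Count so far: 0
Gen 6: crossing 1x4. Involves strand 5? no. Count so far: 0
Gen 7: crossing 2x5. Involves strand 5? yes. Count so far: 1
Gen 8: crossing 4x1. Involves strand 5? no. Count so far: 1
Gen 9: crossing 5x2. Involves strand 5? yes. Count so far: 2
Gen 10: crossing 4x3. Involves strand 5? no. Count so far: 2
Gen 11: crossing 4x2. Involves strand 5? no. Count so far: 2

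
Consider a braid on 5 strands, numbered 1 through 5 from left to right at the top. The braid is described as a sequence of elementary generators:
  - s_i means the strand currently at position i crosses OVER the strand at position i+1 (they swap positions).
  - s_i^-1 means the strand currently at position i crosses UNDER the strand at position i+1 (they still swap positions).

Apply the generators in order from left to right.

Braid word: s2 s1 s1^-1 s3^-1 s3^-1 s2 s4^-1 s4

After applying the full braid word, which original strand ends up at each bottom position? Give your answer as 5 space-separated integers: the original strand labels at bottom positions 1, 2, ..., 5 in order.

Gen 1 (s2): strand 2 crosses over strand 3. Perm now: [1 3 2 4 5]
Gen 2 (s1): strand 1 crosses over strand 3. Perm now: [3 1 2 4 5]
Gen 3 (s1^-1): strand 3 crosses under strand 1. Perm now: [1 3 2 4 5]
Gen 4 (s3^-1): strand 2 crosses under strand 4. Perm now: [1 3 4 2 5]
Gen 5 (s3^-1): strand 4 crosses under strand 2. Perm now: [1 3 2 4 5]
Gen 6 (s2): strand 3 crosses over strand 2. Perm now: [1 2 3 4 5]
Gen 7 (s4^-1): strand 4 crosses under strand 5. Perm now: [1 2 3 5 4]
Gen 8 (s4): strand 5 crosses over strand 4. Perm now: [1 2 3 4 5]

Answer: 1 2 3 4 5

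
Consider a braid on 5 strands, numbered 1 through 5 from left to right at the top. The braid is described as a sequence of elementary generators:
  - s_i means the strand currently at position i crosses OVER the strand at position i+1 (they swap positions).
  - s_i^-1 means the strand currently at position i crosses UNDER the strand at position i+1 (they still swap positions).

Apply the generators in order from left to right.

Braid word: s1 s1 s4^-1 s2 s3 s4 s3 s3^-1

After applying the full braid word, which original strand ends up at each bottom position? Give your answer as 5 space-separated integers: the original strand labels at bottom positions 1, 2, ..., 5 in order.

Answer: 1 3 5 4 2

Derivation:
Gen 1 (s1): strand 1 crosses over strand 2. Perm now: [2 1 3 4 5]
Gen 2 (s1): strand 2 crosses over strand 1. Perm now: [1 2 3 4 5]
Gen 3 (s4^-1): strand 4 crosses under strand 5. Perm now: [1 2 3 5 4]
Gen 4 (s2): strand 2 crosses over strand 3. Perm now: [1 3 2 5 4]
Gen 5 (s3): strand 2 crosses over strand 5. Perm now: [1 3 5 2 4]
Gen 6 (s4): strand 2 crosses over strand 4. Perm now: [1 3 5 4 2]
Gen 7 (s3): strand 5 crosses over strand 4. Perm now: [1 3 4 5 2]
Gen 8 (s3^-1): strand 4 crosses under strand 5. Perm now: [1 3 5 4 2]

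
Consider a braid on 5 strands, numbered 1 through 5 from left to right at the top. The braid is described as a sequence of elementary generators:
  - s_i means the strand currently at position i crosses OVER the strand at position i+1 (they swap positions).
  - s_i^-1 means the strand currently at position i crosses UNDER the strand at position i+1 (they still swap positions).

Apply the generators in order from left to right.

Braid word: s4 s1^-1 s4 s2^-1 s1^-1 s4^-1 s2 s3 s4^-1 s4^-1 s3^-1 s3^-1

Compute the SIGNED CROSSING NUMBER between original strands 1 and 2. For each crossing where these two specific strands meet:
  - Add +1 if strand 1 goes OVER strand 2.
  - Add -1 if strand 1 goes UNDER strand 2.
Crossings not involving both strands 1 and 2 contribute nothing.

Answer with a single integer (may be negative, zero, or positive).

Answer: -2

Derivation:
Gen 1: crossing 4x5. Both 1&2? no. Sum: 0
Gen 2: 1 under 2. Both 1&2? yes. Contrib: -1. Sum: -1
Gen 3: crossing 5x4. Both 1&2? no. Sum: -1
Gen 4: crossing 1x3. Both 1&2? no. Sum: -1
Gen 5: crossing 2x3. Both 1&2? no. Sum: -1
Gen 6: crossing 4x5. Both 1&2? no. Sum: -1
Gen 7: 2 over 1. Both 1&2? yes. Contrib: -1. Sum: -2
Gen 8: crossing 2x5. Both 1&2? no. Sum: -2
Gen 9: crossing 2x4. Both 1&2? no. Sum: -2
Gen 10: crossing 4x2. Both 1&2? no. Sum: -2
Gen 11: crossing 5x2. Both 1&2? no. Sum: -2
Gen 12: crossing 2x5. Both 1&2? no. Sum: -2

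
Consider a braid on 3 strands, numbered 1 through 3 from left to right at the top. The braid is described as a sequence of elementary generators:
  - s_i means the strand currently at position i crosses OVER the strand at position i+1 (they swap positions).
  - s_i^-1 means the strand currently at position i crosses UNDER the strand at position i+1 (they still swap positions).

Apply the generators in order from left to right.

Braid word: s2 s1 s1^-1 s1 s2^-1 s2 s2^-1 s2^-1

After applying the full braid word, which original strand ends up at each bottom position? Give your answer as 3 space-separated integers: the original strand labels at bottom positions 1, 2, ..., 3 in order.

Answer: 3 1 2

Derivation:
Gen 1 (s2): strand 2 crosses over strand 3. Perm now: [1 3 2]
Gen 2 (s1): strand 1 crosses over strand 3. Perm now: [3 1 2]
Gen 3 (s1^-1): strand 3 crosses under strand 1. Perm now: [1 3 2]
Gen 4 (s1): strand 1 crosses over strand 3. Perm now: [3 1 2]
Gen 5 (s2^-1): strand 1 crosses under strand 2. Perm now: [3 2 1]
Gen 6 (s2): strand 2 crosses over strand 1. Perm now: [3 1 2]
Gen 7 (s2^-1): strand 1 crosses under strand 2. Perm now: [3 2 1]
Gen 8 (s2^-1): strand 2 crosses under strand 1. Perm now: [3 1 2]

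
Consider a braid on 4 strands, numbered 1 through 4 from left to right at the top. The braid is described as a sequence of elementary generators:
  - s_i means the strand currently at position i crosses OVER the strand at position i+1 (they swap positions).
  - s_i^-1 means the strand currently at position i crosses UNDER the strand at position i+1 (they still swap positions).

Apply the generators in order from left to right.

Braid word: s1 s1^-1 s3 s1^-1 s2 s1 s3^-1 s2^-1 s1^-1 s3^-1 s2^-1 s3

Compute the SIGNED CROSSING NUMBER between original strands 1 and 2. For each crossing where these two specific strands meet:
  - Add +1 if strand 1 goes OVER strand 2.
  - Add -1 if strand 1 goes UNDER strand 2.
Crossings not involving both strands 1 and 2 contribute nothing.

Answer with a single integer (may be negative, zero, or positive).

Gen 1: 1 over 2. Both 1&2? yes. Contrib: +1. Sum: 1
Gen 2: 2 under 1. Both 1&2? yes. Contrib: +1. Sum: 2
Gen 3: crossing 3x4. Both 1&2? no. Sum: 2
Gen 4: 1 under 2. Both 1&2? yes. Contrib: -1. Sum: 1
Gen 5: crossing 1x4. Both 1&2? no. Sum: 1
Gen 6: crossing 2x4. Both 1&2? no. Sum: 1
Gen 7: crossing 1x3. Both 1&2? no. Sum: 1
Gen 8: crossing 2x3. Both 1&2? no. Sum: 1
Gen 9: crossing 4x3. Both 1&2? no. Sum: 1
Gen 10: 2 under 1. Both 1&2? yes. Contrib: +1. Sum: 2
Gen 11: crossing 4x1. Both 1&2? no. Sum: 2
Gen 12: crossing 4x2. Both 1&2? no. Sum: 2

Answer: 2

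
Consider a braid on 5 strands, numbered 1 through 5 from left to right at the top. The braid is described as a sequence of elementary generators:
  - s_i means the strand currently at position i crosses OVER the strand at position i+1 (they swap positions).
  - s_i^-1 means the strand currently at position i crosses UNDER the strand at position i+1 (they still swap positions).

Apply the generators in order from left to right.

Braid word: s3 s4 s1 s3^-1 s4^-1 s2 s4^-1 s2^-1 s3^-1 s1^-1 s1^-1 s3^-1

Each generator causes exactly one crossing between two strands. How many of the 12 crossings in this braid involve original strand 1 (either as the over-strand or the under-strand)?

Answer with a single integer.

Gen 1: crossing 3x4. Involves strand 1? no. Count so far: 0
Gen 2: crossing 3x5. Involves strand 1? no. Count so far: 0
Gen 3: crossing 1x2. Involves strand 1? yes. Count so far: 1
Gen 4: crossing 4x5. Involves strand 1? no. Count so far: 1
Gen 5: crossing 4x3. Involves strand 1? no. Count so far: 1
Gen 6: crossing 1x5. Involves strand 1? yes. Count so far: 2
Gen 7: crossing 3x4. Involves strand 1? no. Count so far: 2
Gen 8: crossing 5x1. Involves strand 1? yes. Count so far: 3
Gen 9: crossing 5x4. Involves strand 1? no. Count so far: 3
Gen 10: crossing 2x1. Involves strand 1? yes. Count so far: 4
Gen 11: crossing 1x2. Involves strand 1? yes. Count so far: 5
Gen 12: crossing 4x5. Involves strand 1? no. Count so far: 5

Answer: 5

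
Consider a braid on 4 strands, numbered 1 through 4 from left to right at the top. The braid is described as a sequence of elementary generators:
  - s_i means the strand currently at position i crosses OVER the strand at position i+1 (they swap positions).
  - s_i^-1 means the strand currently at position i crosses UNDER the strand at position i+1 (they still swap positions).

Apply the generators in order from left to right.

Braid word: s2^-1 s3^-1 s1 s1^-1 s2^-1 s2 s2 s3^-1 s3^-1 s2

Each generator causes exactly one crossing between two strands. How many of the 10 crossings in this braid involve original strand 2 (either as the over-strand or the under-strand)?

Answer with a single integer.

Answer: 4

Derivation:
Gen 1: crossing 2x3. Involves strand 2? yes. Count so far: 1
Gen 2: crossing 2x4. Involves strand 2? yes. Count so far: 2
Gen 3: crossing 1x3. Involves strand 2? no. Count so far: 2
Gen 4: crossing 3x1. Involves strand 2? no. Count so far: 2
Gen 5: crossing 3x4. Involves strand 2? no. Count so far: 2
Gen 6: crossing 4x3. Involves strand 2? no. Count so far: 2
Gen 7: crossing 3x4. Involves strand 2? no. Count so far: 2
Gen 8: crossing 3x2. Involves strand 2? yes. Count so far: 3
Gen 9: crossing 2x3. Involves strand 2? yes. Count so far: 4
Gen 10: crossing 4x3. Involves strand 2? no. Count so far: 4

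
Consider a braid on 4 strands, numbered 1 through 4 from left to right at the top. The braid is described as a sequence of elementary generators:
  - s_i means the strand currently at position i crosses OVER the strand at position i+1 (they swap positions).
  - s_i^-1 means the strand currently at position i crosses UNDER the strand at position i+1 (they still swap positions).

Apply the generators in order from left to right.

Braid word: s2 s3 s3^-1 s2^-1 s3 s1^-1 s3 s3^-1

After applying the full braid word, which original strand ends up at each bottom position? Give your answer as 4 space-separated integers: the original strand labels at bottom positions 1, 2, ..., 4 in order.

Answer: 2 1 4 3

Derivation:
Gen 1 (s2): strand 2 crosses over strand 3. Perm now: [1 3 2 4]
Gen 2 (s3): strand 2 crosses over strand 4. Perm now: [1 3 4 2]
Gen 3 (s3^-1): strand 4 crosses under strand 2. Perm now: [1 3 2 4]
Gen 4 (s2^-1): strand 3 crosses under strand 2. Perm now: [1 2 3 4]
Gen 5 (s3): strand 3 crosses over strand 4. Perm now: [1 2 4 3]
Gen 6 (s1^-1): strand 1 crosses under strand 2. Perm now: [2 1 4 3]
Gen 7 (s3): strand 4 crosses over strand 3. Perm now: [2 1 3 4]
Gen 8 (s3^-1): strand 3 crosses under strand 4. Perm now: [2 1 4 3]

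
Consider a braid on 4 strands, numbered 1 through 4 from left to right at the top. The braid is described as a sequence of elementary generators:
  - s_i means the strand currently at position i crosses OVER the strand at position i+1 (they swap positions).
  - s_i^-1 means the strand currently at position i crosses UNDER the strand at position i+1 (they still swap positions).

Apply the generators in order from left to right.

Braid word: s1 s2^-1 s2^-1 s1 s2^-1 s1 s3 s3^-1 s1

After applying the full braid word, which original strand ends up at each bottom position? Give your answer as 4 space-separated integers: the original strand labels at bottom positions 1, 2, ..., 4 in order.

Answer: 1 3 2 4

Derivation:
Gen 1 (s1): strand 1 crosses over strand 2. Perm now: [2 1 3 4]
Gen 2 (s2^-1): strand 1 crosses under strand 3. Perm now: [2 3 1 4]
Gen 3 (s2^-1): strand 3 crosses under strand 1. Perm now: [2 1 3 4]
Gen 4 (s1): strand 2 crosses over strand 1. Perm now: [1 2 3 4]
Gen 5 (s2^-1): strand 2 crosses under strand 3. Perm now: [1 3 2 4]
Gen 6 (s1): strand 1 crosses over strand 3. Perm now: [3 1 2 4]
Gen 7 (s3): strand 2 crosses over strand 4. Perm now: [3 1 4 2]
Gen 8 (s3^-1): strand 4 crosses under strand 2. Perm now: [3 1 2 4]
Gen 9 (s1): strand 3 crosses over strand 1. Perm now: [1 3 2 4]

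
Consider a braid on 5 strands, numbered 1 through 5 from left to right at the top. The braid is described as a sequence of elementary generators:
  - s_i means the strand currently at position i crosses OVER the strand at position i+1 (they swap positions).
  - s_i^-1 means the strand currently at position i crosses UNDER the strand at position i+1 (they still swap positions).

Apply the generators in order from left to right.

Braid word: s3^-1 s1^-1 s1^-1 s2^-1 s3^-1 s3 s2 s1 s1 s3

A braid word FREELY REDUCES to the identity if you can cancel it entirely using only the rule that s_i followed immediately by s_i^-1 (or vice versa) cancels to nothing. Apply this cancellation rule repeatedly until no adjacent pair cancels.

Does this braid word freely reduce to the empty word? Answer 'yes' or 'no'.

Gen 1 (s3^-1): push. Stack: [s3^-1]
Gen 2 (s1^-1): push. Stack: [s3^-1 s1^-1]
Gen 3 (s1^-1): push. Stack: [s3^-1 s1^-1 s1^-1]
Gen 4 (s2^-1): push. Stack: [s3^-1 s1^-1 s1^-1 s2^-1]
Gen 5 (s3^-1): push. Stack: [s3^-1 s1^-1 s1^-1 s2^-1 s3^-1]
Gen 6 (s3): cancels prior s3^-1. Stack: [s3^-1 s1^-1 s1^-1 s2^-1]
Gen 7 (s2): cancels prior s2^-1. Stack: [s3^-1 s1^-1 s1^-1]
Gen 8 (s1): cancels prior s1^-1. Stack: [s3^-1 s1^-1]
Gen 9 (s1): cancels prior s1^-1. Stack: [s3^-1]
Gen 10 (s3): cancels prior s3^-1. Stack: []
Reduced word: (empty)

Answer: yes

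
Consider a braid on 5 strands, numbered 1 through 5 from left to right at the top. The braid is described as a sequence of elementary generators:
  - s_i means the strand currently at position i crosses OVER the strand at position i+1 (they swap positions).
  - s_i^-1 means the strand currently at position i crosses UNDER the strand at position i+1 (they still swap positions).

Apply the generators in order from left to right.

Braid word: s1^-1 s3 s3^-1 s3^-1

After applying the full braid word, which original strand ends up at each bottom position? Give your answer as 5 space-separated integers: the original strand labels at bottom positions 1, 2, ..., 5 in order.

Gen 1 (s1^-1): strand 1 crosses under strand 2. Perm now: [2 1 3 4 5]
Gen 2 (s3): strand 3 crosses over strand 4. Perm now: [2 1 4 3 5]
Gen 3 (s3^-1): strand 4 crosses under strand 3. Perm now: [2 1 3 4 5]
Gen 4 (s3^-1): strand 3 crosses under strand 4. Perm now: [2 1 4 3 5]

Answer: 2 1 4 3 5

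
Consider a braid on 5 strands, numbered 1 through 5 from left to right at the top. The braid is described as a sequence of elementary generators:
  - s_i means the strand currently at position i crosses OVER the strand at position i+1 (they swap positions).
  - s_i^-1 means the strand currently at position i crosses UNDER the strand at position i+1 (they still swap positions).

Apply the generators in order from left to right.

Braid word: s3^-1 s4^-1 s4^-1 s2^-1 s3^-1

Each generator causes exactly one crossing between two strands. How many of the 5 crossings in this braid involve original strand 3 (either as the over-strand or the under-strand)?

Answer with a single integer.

Answer: 4

Derivation:
Gen 1: crossing 3x4. Involves strand 3? yes. Count so far: 1
Gen 2: crossing 3x5. Involves strand 3? yes. Count so far: 2
Gen 3: crossing 5x3. Involves strand 3? yes. Count so far: 3
Gen 4: crossing 2x4. Involves strand 3? no. Count so far: 3
Gen 5: crossing 2x3. Involves strand 3? yes. Count so far: 4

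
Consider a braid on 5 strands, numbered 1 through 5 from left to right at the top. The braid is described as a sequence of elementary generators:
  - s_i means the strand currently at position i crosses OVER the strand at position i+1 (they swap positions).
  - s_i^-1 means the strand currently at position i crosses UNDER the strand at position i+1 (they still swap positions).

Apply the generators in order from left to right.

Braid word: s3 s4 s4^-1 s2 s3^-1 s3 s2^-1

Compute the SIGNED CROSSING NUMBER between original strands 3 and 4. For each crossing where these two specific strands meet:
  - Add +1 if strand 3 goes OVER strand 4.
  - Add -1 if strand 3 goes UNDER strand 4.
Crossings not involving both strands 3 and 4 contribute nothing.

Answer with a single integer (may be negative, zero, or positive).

Answer: 1

Derivation:
Gen 1: 3 over 4. Both 3&4? yes. Contrib: +1. Sum: 1
Gen 2: crossing 3x5. Both 3&4? no. Sum: 1
Gen 3: crossing 5x3. Both 3&4? no. Sum: 1
Gen 4: crossing 2x4. Both 3&4? no. Sum: 1
Gen 5: crossing 2x3. Both 3&4? no. Sum: 1
Gen 6: crossing 3x2. Both 3&4? no. Sum: 1
Gen 7: crossing 4x2. Both 3&4? no. Sum: 1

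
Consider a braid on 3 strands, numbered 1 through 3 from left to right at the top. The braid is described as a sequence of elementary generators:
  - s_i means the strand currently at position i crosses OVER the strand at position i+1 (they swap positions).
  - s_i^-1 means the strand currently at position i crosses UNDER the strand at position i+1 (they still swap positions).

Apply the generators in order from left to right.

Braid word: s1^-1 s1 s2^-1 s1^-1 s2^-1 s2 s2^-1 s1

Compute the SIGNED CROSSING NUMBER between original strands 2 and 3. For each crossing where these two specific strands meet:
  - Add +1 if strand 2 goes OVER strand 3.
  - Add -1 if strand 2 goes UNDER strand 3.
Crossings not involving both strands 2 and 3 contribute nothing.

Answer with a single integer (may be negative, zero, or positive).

Gen 1: crossing 1x2. Both 2&3? no. Sum: 0
Gen 2: crossing 2x1. Both 2&3? no. Sum: 0
Gen 3: 2 under 3. Both 2&3? yes. Contrib: -1. Sum: -1
Gen 4: crossing 1x3. Both 2&3? no. Sum: -1
Gen 5: crossing 1x2. Both 2&3? no. Sum: -1
Gen 6: crossing 2x1. Both 2&3? no. Sum: -1
Gen 7: crossing 1x2. Both 2&3? no. Sum: -1
Gen 8: 3 over 2. Both 2&3? yes. Contrib: -1. Sum: -2

Answer: -2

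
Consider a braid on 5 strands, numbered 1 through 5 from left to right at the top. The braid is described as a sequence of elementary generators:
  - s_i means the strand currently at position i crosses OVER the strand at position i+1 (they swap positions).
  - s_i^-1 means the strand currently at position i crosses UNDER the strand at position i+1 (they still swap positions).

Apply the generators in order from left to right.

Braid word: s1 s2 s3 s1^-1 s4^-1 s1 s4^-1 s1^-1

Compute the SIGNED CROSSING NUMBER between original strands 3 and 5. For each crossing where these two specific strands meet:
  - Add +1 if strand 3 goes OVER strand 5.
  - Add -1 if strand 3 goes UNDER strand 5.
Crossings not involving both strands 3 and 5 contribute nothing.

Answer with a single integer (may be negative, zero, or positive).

Gen 1: crossing 1x2. Both 3&5? no. Sum: 0
Gen 2: crossing 1x3. Both 3&5? no. Sum: 0
Gen 3: crossing 1x4. Both 3&5? no. Sum: 0
Gen 4: crossing 2x3. Both 3&5? no. Sum: 0
Gen 5: crossing 1x5. Both 3&5? no. Sum: 0
Gen 6: crossing 3x2. Both 3&5? no. Sum: 0
Gen 7: crossing 5x1. Both 3&5? no. Sum: 0
Gen 8: crossing 2x3. Both 3&5? no. Sum: 0

Answer: 0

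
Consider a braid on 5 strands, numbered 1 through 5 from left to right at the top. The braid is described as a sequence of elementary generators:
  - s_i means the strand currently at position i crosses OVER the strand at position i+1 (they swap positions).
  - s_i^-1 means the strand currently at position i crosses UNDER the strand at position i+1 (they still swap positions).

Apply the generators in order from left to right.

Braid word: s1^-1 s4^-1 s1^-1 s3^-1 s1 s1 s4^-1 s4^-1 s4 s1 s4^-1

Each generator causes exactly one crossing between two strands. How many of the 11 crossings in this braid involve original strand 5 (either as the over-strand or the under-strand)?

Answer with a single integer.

Gen 1: crossing 1x2. Involves strand 5? no. Count so far: 0
Gen 2: crossing 4x5. Involves strand 5? yes. Count so far: 1
Gen 3: crossing 2x1. Involves strand 5? no. Count so far: 1
Gen 4: crossing 3x5. Involves strand 5? yes. Count so far: 2
Gen 5: crossing 1x2. Involves strand 5? no. Count so far: 2
Gen 6: crossing 2x1. Involves strand 5? no. Count so far: 2
Gen 7: crossing 3x4. Involves strand 5? no. Count so far: 2
Gen 8: crossing 4x3. Involves strand 5? no. Count so far: 2
Gen 9: crossing 3x4. Involves strand 5? no. Count so far: 2
Gen 10: crossing 1x2. Involves strand 5? no. Count so far: 2
Gen 11: crossing 4x3. Involves strand 5? no. Count so far: 2

Answer: 2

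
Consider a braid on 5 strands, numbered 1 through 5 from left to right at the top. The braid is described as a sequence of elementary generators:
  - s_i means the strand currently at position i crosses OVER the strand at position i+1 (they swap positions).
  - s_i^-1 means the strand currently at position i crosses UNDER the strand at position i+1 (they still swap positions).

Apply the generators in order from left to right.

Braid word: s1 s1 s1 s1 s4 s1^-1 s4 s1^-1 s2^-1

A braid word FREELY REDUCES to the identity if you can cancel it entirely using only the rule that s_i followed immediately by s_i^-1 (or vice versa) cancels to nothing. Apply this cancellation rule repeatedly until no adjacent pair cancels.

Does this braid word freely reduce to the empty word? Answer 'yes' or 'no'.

Answer: no

Derivation:
Gen 1 (s1): push. Stack: [s1]
Gen 2 (s1): push. Stack: [s1 s1]
Gen 3 (s1): push. Stack: [s1 s1 s1]
Gen 4 (s1): push. Stack: [s1 s1 s1 s1]
Gen 5 (s4): push. Stack: [s1 s1 s1 s1 s4]
Gen 6 (s1^-1): push. Stack: [s1 s1 s1 s1 s4 s1^-1]
Gen 7 (s4): push. Stack: [s1 s1 s1 s1 s4 s1^-1 s4]
Gen 8 (s1^-1): push. Stack: [s1 s1 s1 s1 s4 s1^-1 s4 s1^-1]
Gen 9 (s2^-1): push. Stack: [s1 s1 s1 s1 s4 s1^-1 s4 s1^-1 s2^-1]
Reduced word: s1 s1 s1 s1 s4 s1^-1 s4 s1^-1 s2^-1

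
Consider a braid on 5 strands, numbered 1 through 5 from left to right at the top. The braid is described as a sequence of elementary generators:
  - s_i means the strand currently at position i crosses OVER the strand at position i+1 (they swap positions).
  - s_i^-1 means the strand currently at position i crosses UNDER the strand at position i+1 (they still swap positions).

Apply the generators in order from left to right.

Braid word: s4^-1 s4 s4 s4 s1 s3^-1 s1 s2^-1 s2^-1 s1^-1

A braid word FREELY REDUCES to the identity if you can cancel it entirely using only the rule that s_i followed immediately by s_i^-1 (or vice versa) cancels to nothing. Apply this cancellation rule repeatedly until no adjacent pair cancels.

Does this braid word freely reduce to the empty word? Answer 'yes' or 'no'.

Gen 1 (s4^-1): push. Stack: [s4^-1]
Gen 2 (s4): cancels prior s4^-1. Stack: []
Gen 3 (s4): push. Stack: [s4]
Gen 4 (s4): push. Stack: [s4 s4]
Gen 5 (s1): push. Stack: [s4 s4 s1]
Gen 6 (s3^-1): push. Stack: [s4 s4 s1 s3^-1]
Gen 7 (s1): push. Stack: [s4 s4 s1 s3^-1 s1]
Gen 8 (s2^-1): push. Stack: [s4 s4 s1 s3^-1 s1 s2^-1]
Gen 9 (s2^-1): push. Stack: [s4 s4 s1 s3^-1 s1 s2^-1 s2^-1]
Gen 10 (s1^-1): push. Stack: [s4 s4 s1 s3^-1 s1 s2^-1 s2^-1 s1^-1]
Reduced word: s4 s4 s1 s3^-1 s1 s2^-1 s2^-1 s1^-1

Answer: no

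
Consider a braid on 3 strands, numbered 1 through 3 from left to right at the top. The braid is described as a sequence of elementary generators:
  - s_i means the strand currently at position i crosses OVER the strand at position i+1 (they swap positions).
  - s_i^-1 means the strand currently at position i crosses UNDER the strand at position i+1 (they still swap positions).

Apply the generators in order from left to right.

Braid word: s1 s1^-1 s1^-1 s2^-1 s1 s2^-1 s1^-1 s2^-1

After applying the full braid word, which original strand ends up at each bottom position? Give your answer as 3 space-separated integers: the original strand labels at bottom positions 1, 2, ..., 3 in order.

Gen 1 (s1): strand 1 crosses over strand 2. Perm now: [2 1 3]
Gen 2 (s1^-1): strand 2 crosses under strand 1. Perm now: [1 2 3]
Gen 3 (s1^-1): strand 1 crosses under strand 2. Perm now: [2 1 3]
Gen 4 (s2^-1): strand 1 crosses under strand 3. Perm now: [2 3 1]
Gen 5 (s1): strand 2 crosses over strand 3. Perm now: [3 2 1]
Gen 6 (s2^-1): strand 2 crosses under strand 1. Perm now: [3 1 2]
Gen 7 (s1^-1): strand 3 crosses under strand 1. Perm now: [1 3 2]
Gen 8 (s2^-1): strand 3 crosses under strand 2. Perm now: [1 2 3]

Answer: 1 2 3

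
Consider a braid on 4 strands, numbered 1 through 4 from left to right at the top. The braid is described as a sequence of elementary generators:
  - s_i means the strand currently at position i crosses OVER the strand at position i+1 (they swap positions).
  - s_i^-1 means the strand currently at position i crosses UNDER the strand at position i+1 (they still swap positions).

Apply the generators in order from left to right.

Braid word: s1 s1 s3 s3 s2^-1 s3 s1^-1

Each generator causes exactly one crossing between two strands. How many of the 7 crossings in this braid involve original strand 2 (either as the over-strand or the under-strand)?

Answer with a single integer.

Answer: 4

Derivation:
Gen 1: crossing 1x2. Involves strand 2? yes. Count so far: 1
Gen 2: crossing 2x1. Involves strand 2? yes. Count so far: 2
Gen 3: crossing 3x4. Involves strand 2? no. Count so far: 2
Gen 4: crossing 4x3. Involves strand 2? no. Count so far: 2
Gen 5: crossing 2x3. Involves strand 2? yes. Count so far: 3
Gen 6: crossing 2x4. Involves strand 2? yes. Count so far: 4
Gen 7: crossing 1x3. Involves strand 2? no. Count so far: 4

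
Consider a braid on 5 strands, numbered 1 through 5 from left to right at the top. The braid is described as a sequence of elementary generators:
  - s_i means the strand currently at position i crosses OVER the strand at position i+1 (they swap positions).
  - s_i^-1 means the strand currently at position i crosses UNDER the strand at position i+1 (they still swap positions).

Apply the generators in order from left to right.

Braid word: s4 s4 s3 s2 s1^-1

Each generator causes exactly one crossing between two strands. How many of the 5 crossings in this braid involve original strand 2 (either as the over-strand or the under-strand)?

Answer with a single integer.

Gen 1: crossing 4x5. Involves strand 2? no. Count so far: 0
Gen 2: crossing 5x4. Involves strand 2? no. Count so far: 0
Gen 3: crossing 3x4. Involves strand 2? no. Count so far: 0
Gen 4: crossing 2x4. Involves strand 2? yes. Count so far: 1
Gen 5: crossing 1x4. Involves strand 2? no. Count so far: 1

Answer: 1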